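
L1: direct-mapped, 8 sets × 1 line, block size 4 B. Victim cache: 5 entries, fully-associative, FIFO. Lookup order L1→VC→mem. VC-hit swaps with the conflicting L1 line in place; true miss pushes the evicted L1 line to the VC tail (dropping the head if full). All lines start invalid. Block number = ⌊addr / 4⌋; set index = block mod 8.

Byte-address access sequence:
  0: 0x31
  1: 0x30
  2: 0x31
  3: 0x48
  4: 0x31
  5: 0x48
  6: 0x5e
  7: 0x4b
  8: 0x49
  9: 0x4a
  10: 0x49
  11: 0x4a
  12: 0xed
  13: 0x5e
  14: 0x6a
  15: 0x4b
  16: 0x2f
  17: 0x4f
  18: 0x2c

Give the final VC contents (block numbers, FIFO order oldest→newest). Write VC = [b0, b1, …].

VC = [26, 59, 19]

  [0] addr=0x31 blk=12 s=4: MISS | VC []
  [1] addr=0x30 blk=12 s=4: L1-HIT | VC []
  [2] addr=0x31 blk=12 s=4: L1-HIT | VC []
  [3] addr=0x48 blk=18 s=2: MISS | VC []
  [4] addr=0x31 blk=12 s=4: L1-HIT | VC []
  [5] addr=0x48 blk=18 s=2: L1-HIT | VC []
  [6] addr=0x5e blk=23 s=7: MISS | VC []
  [7] addr=0x4b blk=18 s=2: L1-HIT | VC []
  [8] addr=0x49 blk=18 s=2: L1-HIT | VC []
  [9] addr=0x4a blk=18 s=2: L1-HIT | VC []
  [10] addr=0x49 blk=18 s=2: L1-HIT | VC []
  [11] addr=0x4a blk=18 s=2: L1-HIT | VC []
  [12] addr=0xed blk=59 s=3: MISS | VC []
  [13] addr=0x5e blk=23 s=7: L1-HIT | VC []
  [14] addr=0x6a blk=26 s=2: MISS | VC [18]
  [15] addr=0x4b blk=18 s=2: VC-HIT | VC [26]
  [16] addr=0x2f blk=11 s=3: MISS | VC [26, 59]
  [17] addr=0x4f blk=19 s=3: MISS | VC [26, 59, 11]
  [18] addr=0x2c blk=11 s=3: VC-HIT | VC [26, 59, 19]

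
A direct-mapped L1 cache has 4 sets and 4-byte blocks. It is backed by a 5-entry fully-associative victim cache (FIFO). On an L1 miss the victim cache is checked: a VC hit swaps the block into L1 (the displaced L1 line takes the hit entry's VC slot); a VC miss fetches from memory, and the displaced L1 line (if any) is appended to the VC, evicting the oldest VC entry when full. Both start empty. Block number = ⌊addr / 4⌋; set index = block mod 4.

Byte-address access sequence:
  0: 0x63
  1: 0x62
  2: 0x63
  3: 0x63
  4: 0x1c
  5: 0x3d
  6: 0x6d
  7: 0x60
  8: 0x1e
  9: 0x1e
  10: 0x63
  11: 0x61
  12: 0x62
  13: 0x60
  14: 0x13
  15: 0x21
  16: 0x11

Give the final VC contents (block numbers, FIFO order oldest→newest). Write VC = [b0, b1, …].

#0 0x63→b24/s0 MISS; vc=[]
#1 0x62→b24/s0 L1-HIT; vc=[]
#2 0x63→b24/s0 L1-HIT; vc=[]
#3 0x63→b24/s0 L1-HIT; vc=[]
#4 0x1c→b7/s3 MISS; vc=[]
#5 0x3d→b15/s3 MISS; vc=[7]
#6 0x6d→b27/s3 MISS; vc=[7,15]
#7 0x60→b24/s0 L1-HIT; vc=[7,15]
#8 0x1e→b7/s3 VC-HIT; vc=[27,15]
#9 0x1e→b7/s3 L1-HIT; vc=[27,15]
#10 0x63→b24/s0 L1-HIT; vc=[27,15]
#11 0x61→b24/s0 L1-HIT; vc=[27,15]
#12 0x62→b24/s0 L1-HIT; vc=[27,15]
#13 0x60→b24/s0 L1-HIT; vc=[27,15]
#14 0x13→b4/s0 MISS; vc=[27,15,24]
#15 0x21→b8/s0 MISS; vc=[27,15,24,4]
#16 0x11→b4/s0 VC-HIT; vc=[27,15,24,8]

VC = [27, 15, 24, 8]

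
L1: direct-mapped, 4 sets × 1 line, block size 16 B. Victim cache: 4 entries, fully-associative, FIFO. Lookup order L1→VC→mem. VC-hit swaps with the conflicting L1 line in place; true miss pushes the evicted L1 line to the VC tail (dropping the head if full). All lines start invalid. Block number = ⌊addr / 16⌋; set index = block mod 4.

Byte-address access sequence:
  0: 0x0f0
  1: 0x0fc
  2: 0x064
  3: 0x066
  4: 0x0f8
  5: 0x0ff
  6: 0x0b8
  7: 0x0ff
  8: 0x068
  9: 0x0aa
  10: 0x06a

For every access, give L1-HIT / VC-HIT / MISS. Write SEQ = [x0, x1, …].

SEQ = [MISS, L1-HIT, MISS, L1-HIT, L1-HIT, L1-HIT, MISS, VC-HIT, L1-HIT, MISS, VC-HIT]

0: 0xf0 (blk 15, set 3) → MISS  vc=[]
1: 0xfc (blk 15, set 3) → L1-HIT  vc=[]
2: 0x64 (blk 6, set 2) → MISS  vc=[]
3: 0x66 (blk 6, set 2) → L1-HIT  vc=[]
4: 0xf8 (blk 15, set 3) → L1-HIT  vc=[]
5: 0xff (blk 15, set 3) → L1-HIT  vc=[]
6: 0xb8 (blk 11, set 3) → MISS  vc=[15]
7: 0xff (blk 15, set 3) → VC-HIT  vc=[11]
8: 0x68 (blk 6, set 2) → L1-HIT  vc=[11]
9: 0xaa (blk 10, set 2) → MISS  vc=[11, 6]
10: 0x6a (blk 6, set 2) → VC-HIT  vc=[11, 10]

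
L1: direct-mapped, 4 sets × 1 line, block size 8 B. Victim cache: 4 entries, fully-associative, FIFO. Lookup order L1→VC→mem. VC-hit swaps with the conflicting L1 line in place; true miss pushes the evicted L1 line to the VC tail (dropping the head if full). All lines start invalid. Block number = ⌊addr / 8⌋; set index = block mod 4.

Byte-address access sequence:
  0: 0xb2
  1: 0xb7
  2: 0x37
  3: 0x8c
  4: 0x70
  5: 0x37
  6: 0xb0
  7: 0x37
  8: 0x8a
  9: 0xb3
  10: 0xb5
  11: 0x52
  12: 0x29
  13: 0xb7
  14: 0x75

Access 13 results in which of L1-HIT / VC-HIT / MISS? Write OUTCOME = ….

OUTCOME = VC-HIT

  [0] addr=0xb2 blk=22 s=2: MISS | VC []
  [1] addr=0xb7 blk=22 s=2: L1-HIT | VC []
  [2] addr=0x37 blk=6 s=2: MISS | VC [22]
  [3] addr=0x8c blk=17 s=1: MISS | VC [22]
  [4] addr=0x70 blk=14 s=2: MISS | VC [22, 6]
  [5] addr=0x37 blk=6 s=2: VC-HIT | VC [22, 14]
  [6] addr=0xb0 blk=22 s=2: VC-HIT | VC [6, 14]
  [7] addr=0x37 blk=6 s=2: VC-HIT | VC [22, 14]
  [8] addr=0x8a blk=17 s=1: L1-HIT | VC [22, 14]
  [9] addr=0xb3 blk=22 s=2: VC-HIT | VC [6, 14]
  [10] addr=0xb5 blk=22 s=2: L1-HIT | VC [6, 14]
  [11] addr=0x52 blk=10 s=2: MISS | VC [6, 14, 22]
  [12] addr=0x29 blk=5 s=1: MISS | VC [6, 14, 22, 17]
  [13] addr=0xb7 blk=22 s=2: VC-HIT | VC [6, 14, 10, 17]
  [14] addr=0x75 blk=14 s=2: VC-HIT | VC [6, 22, 10, 17]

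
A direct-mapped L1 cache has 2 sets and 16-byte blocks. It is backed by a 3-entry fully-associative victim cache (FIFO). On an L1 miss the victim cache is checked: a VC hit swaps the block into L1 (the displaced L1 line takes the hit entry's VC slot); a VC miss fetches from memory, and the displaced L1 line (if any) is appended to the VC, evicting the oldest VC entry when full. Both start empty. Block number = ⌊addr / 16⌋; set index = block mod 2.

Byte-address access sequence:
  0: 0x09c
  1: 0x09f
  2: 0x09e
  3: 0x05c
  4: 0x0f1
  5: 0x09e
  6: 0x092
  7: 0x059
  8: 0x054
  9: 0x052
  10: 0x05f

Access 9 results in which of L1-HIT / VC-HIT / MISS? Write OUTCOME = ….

OUTCOME = L1-HIT

#0 0x9c→b9/s1 MISS; vc=[]
#1 0x9f→b9/s1 L1-HIT; vc=[]
#2 0x9e→b9/s1 L1-HIT; vc=[]
#3 0x5c→b5/s1 MISS; vc=[9]
#4 0xf1→b15/s1 MISS; vc=[9,5]
#5 0x9e→b9/s1 VC-HIT; vc=[15,5]
#6 0x92→b9/s1 L1-HIT; vc=[15,5]
#7 0x59→b5/s1 VC-HIT; vc=[15,9]
#8 0x54→b5/s1 L1-HIT; vc=[15,9]
#9 0x52→b5/s1 L1-HIT; vc=[15,9]
#10 0x5f→b5/s1 L1-HIT; vc=[15,9]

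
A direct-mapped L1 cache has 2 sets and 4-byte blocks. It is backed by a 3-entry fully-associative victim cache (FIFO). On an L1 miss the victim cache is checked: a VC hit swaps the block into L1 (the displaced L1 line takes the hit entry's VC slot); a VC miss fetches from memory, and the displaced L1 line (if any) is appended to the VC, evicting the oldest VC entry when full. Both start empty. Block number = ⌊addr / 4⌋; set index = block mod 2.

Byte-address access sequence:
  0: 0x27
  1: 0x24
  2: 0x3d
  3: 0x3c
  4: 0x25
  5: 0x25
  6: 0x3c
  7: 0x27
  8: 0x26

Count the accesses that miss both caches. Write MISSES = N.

#0 0x27→b9/s1 MISS; vc=[]
#1 0x24→b9/s1 L1-HIT; vc=[]
#2 0x3d→b15/s1 MISS; vc=[9]
#3 0x3c→b15/s1 L1-HIT; vc=[9]
#4 0x25→b9/s1 VC-HIT; vc=[15]
#5 0x25→b9/s1 L1-HIT; vc=[15]
#6 0x3c→b15/s1 VC-HIT; vc=[9]
#7 0x27→b9/s1 VC-HIT; vc=[15]
#8 0x26→b9/s1 L1-HIT; vc=[15]

MISSES = 2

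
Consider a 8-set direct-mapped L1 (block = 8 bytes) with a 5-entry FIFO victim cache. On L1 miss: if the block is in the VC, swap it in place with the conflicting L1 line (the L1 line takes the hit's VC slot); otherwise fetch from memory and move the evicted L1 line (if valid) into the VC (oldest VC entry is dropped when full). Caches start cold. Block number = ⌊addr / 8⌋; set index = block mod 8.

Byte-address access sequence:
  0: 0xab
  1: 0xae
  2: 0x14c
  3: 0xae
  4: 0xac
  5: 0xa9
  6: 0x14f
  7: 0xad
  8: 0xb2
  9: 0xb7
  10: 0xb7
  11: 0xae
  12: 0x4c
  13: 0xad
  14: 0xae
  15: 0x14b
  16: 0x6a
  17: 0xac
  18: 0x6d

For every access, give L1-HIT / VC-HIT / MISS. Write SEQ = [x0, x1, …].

#0 0xab→b21/s5 MISS; vc=[]
#1 0xae→b21/s5 L1-HIT; vc=[]
#2 0x14c→b41/s1 MISS; vc=[]
#3 0xae→b21/s5 L1-HIT; vc=[]
#4 0xac→b21/s5 L1-HIT; vc=[]
#5 0xa9→b21/s5 L1-HIT; vc=[]
#6 0x14f→b41/s1 L1-HIT; vc=[]
#7 0xad→b21/s5 L1-HIT; vc=[]
#8 0xb2→b22/s6 MISS; vc=[]
#9 0xb7→b22/s6 L1-HIT; vc=[]
#10 0xb7→b22/s6 L1-HIT; vc=[]
#11 0xae→b21/s5 L1-HIT; vc=[]
#12 0x4c→b9/s1 MISS; vc=[41]
#13 0xad→b21/s5 L1-HIT; vc=[41]
#14 0xae→b21/s5 L1-HIT; vc=[41]
#15 0x14b→b41/s1 VC-HIT; vc=[9]
#16 0x6a→b13/s5 MISS; vc=[9,21]
#17 0xac→b21/s5 VC-HIT; vc=[9,13]
#18 0x6d→b13/s5 VC-HIT; vc=[9,21]

SEQ = [MISS, L1-HIT, MISS, L1-HIT, L1-HIT, L1-HIT, L1-HIT, L1-HIT, MISS, L1-HIT, L1-HIT, L1-HIT, MISS, L1-HIT, L1-HIT, VC-HIT, MISS, VC-HIT, VC-HIT]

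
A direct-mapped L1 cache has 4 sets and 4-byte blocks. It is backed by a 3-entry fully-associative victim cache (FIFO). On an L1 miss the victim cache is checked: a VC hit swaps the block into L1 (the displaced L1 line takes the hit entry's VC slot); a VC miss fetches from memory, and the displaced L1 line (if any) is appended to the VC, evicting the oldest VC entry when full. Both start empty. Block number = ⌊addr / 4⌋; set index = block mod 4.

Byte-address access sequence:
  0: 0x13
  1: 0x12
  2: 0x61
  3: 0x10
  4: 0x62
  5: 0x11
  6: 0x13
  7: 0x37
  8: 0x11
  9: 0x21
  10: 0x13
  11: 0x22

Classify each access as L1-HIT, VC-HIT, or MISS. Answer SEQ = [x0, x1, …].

#0 0x13→b4/s0 MISS; vc=[]
#1 0x12→b4/s0 L1-HIT; vc=[]
#2 0x61→b24/s0 MISS; vc=[4]
#3 0x10→b4/s0 VC-HIT; vc=[24]
#4 0x62→b24/s0 VC-HIT; vc=[4]
#5 0x11→b4/s0 VC-HIT; vc=[24]
#6 0x13→b4/s0 L1-HIT; vc=[24]
#7 0x37→b13/s1 MISS; vc=[24]
#8 0x11→b4/s0 L1-HIT; vc=[24]
#9 0x21→b8/s0 MISS; vc=[24,4]
#10 0x13→b4/s0 VC-HIT; vc=[24,8]
#11 0x22→b8/s0 VC-HIT; vc=[24,4]

SEQ = [MISS, L1-HIT, MISS, VC-HIT, VC-HIT, VC-HIT, L1-HIT, MISS, L1-HIT, MISS, VC-HIT, VC-HIT]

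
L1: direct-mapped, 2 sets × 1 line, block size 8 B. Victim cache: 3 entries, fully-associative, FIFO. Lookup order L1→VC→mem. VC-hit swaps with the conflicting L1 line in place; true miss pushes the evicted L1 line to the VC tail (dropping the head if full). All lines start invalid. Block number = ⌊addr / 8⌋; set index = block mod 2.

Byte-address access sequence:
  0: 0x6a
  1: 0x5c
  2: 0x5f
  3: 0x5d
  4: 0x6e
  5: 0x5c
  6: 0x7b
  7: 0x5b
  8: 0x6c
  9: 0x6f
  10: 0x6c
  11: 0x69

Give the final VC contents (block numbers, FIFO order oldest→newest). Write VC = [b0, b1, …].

VC = [11, 15]

0: 0x6a (blk 13, set 1) → MISS  vc=[]
1: 0x5c (blk 11, set 1) → MISS  vc=[13]
2: 0x5f (blk 11, set 1) → L1-HIT  vc=[13]
3: 0x5d (blk 11, set 1) → L1-HIT  vc=[13]
4: 0x6e (blk 13, set 1) → VC-HIT  vc=[11]
5: 0x5c (blk 11, set 1) → VC-HIT  vc=[13]
6: 0x7b (blk 15, set 1) → MISS  vc=[13, 11]
7: 0x5b (blk 11, set 1) → VC-HIT  vc=[13, 15]
8: 0x6c (blk 13, set 1) → VC-HIT  vc=[11, 15]
9: 0x6f (blk 13, set 1) → L1-HIT  vc=[11, 15]
10: 0x6c (blk 13, set 1) → L1-HIT  vc=[11, 15]
11: 0x69 (blk 13, set 1) → L1-HIT  vc=[11, 15]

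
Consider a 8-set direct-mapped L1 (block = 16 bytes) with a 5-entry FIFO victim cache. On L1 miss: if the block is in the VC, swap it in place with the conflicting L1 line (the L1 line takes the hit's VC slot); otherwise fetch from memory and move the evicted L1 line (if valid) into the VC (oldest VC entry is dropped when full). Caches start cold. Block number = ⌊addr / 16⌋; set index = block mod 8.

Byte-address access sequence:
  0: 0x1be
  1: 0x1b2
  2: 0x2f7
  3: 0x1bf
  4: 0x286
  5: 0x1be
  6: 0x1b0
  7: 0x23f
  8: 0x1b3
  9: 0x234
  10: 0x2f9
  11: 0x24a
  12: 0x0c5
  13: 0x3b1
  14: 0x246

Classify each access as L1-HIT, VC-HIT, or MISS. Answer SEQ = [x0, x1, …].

SEQ = [MISS, L1-HIT, MISS, L1-HIT, MISS, L1-HIT, L1-HIT, MISS, VC-HIT, VC-HIT, L1-HIT, MISS, MISS, MISS, VC-HIT]

0: 0x1be (blk 27, set 3) → MISS  vc=[]
1: 0x1b2 (blk 27, set 3) → L1-HIT  vc=[]
2: 0x2f7 (blk 47, set 7) → MISS  vc=[]
3: 0x1bf (blk 27, set 3) → L1-HIT  vc=[]
4: 0x286 (blk 40, set 0) → MISS  vc=[]
5: 0x1be (blk 27, set 3) → L1-HIT  vc=[]
6: 0x1b0 (blk 27, set 3) → L1-HIT  vc=[]
7: 0x23f (blk 35, set 3) → MISS  vc=[27]
8: 0x1b3 (blk 27, set 3) → VC-HIT  vc=[35]
9: 0x234 (blk 35, set 3) → VC-HIT  vc=[27]
10: 0x2f9 (blk 47, set 7) → L1-HIT  vc=[27]
11: 0x24a (blk 36, set 4) → MISS  vc=[27]
12: 0xc5 (blk 12, set 4) → MISS  vc=[27, 36]
13: 0x3b1 (blk 59, set 3) → MISS  vc=[27, 36, 35]
14: 0x246 (blk 36, set 4) → VC-HIT  vc=[27, 12, 35]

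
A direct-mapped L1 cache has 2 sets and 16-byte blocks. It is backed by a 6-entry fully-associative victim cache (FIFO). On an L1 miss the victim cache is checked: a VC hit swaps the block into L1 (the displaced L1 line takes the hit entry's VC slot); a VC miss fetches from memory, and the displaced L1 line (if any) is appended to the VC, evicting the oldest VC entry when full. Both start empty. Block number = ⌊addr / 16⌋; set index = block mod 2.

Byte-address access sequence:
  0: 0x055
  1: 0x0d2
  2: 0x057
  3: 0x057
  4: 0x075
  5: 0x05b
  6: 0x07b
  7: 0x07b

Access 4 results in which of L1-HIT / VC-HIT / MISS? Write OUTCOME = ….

0: 0x55 (blk 5, set 1) → MISS  vc=[]
1: 0xd2 (blk 13, set 1) → MISS  vc=[5]
2: 0x57 (blk 5, set 1) → VC-HIT  vc=[13]
3: 0x57 (blk 5, set 1) → L1-HIT  vc=[13]
4: 0x75 (blk 7, set 1) → MISS  vc=[13, 5]
5: 0x5b (blk 5, set 1) → VC-HIT  vc=[13, 7]
6: 0x7b (blk 7, set 1) → VC-HIT  vc=[13, 5]
7: 0x7b (blk 7, set 1) → L1-HIT  vc=[13, 5]

OUTCOME = MISS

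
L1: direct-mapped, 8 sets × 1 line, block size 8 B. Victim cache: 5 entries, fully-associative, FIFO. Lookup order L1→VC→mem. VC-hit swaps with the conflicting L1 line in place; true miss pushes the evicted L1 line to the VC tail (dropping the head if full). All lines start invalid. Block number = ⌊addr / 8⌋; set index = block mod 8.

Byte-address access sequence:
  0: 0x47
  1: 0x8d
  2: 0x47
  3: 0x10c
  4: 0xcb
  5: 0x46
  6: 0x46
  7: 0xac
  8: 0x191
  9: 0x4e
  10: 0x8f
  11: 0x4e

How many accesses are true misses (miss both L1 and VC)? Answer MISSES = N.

0: 0x47 (blk 8, set 0) → MISS  vc=[]
1: 0x8d (blk 17, set 1) → MISS  vc=[]
2: 0x47 (blk 8, set 0) → L1-HIT  vc=[]
3: 0x10c (blk 33, set 1) → MISS  vc=[17]
4: 0xcb (blk 25, set 1) → MISS  vc=[17, 33]
5: 0x46 (blk 8, set 0) → L1-HIT  vc=[17, 33]
6: 0x46 (blk 8, set 0) → L1-HIT  vc=[17, 33]
7: 0xac (blk 21, set 5) → MISS  vc=[17, 33]
8: 0x191 (blk 50, set 2) → MISS  vc=[17, 33]
9: 0x4e (blk 9, set 1) → MISS  vc=[17, 33, 25]
10: 0x8f (blk 17, set 1) → VC-HIT  vc=[9, 33, 25]
11: 0x4e (blk 9, set 1) → VC-HIT  vc=[17, 33, 25]

MISSES = 7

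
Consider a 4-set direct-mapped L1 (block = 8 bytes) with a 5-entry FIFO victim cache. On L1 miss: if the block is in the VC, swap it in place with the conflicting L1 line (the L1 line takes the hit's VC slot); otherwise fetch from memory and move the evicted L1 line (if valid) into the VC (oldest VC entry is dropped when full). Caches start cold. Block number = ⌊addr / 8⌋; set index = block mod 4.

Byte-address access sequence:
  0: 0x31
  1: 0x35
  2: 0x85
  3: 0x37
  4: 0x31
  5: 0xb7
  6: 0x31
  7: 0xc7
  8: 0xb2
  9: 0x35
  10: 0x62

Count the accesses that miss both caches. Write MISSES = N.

  [0] addr=0x31 blk=6 s=2: MISS | VC []
  [1] addr=0x35 blk=6 s=2: L1-HIT | VC []
  [2] addr=0x85 blk=16 s=0: MISS | VC []
  [3] addr=0x37 blk=6 s=2: L1-HIT | VC []
  [4] addr=0x31 blk=6 s=2: L1-HIT | VC []
  [5] addr=0xb7 blk=22 s=2: MISS | VC [6]
  [6] addr=0x31 blk=6 s=2: VC-HIT | VC [22]
  [7] addr=0xc7 blk=24 s=0: MISS | VC [22, 16]
  [8] addr=0xb2 blk=22 s=2: VC-HIT | VC [6, 16]
  [9] addr=0x35 blk=6 s=2: VC-HIT | VC [22, 16]
  [10] addr=0x62 blk=12 s=0: MISS | VC [22, 16, 24]

MISSES = 5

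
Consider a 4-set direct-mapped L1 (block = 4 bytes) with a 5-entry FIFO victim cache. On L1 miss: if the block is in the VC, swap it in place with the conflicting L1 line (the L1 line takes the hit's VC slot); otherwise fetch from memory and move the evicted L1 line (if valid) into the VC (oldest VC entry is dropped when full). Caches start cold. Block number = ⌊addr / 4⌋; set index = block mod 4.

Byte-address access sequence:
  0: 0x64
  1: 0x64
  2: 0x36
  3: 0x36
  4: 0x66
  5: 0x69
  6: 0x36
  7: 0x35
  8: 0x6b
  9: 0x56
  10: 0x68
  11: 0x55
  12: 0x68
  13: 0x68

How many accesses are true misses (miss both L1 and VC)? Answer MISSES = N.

  [0] addr=0x64 blk=25 s=1: MISS | VC []
  [1] addr=0x64 blk=25 s=1: L1-HIT | VC []
  [2] addr=0x36 blk=13 s=1: MISS | VC [25]
  [3] addr=0x36 blk=13 s=1: L1-HIT | VC [25]
  [4] addr=0x66 blk=25 s=1: VC-HIT | VC [13]
  [5] addr=0x69 blk=26 s=2: MISS | VC [13]
  [6] addr=0x36 blk=13 s=1: VC-HIT | VC [25]
  [7] addr=0x35 blk=13 s=1: L1-HIT | VC [25]
  [8] addr=0x6b blk=26 s=2: L1-HIT | VC [25]
  [9] addr=0x56 blk=21 s=1: MISS | VC [25, 13]
  [10] addr=0x68 blk=26 s=2: L1-HIT | VC [25, 13]
  [11] addr=0x55 blk=21 s=1: L1-HIT | VC [25, 13]
  [12] addr=0x68 blk=26 s=2: L1-HIT | VC [25, 13]
  [13] addr=0x68 blk=26 s=2: L1-HIT | VC [25, 13]

MISSES = 4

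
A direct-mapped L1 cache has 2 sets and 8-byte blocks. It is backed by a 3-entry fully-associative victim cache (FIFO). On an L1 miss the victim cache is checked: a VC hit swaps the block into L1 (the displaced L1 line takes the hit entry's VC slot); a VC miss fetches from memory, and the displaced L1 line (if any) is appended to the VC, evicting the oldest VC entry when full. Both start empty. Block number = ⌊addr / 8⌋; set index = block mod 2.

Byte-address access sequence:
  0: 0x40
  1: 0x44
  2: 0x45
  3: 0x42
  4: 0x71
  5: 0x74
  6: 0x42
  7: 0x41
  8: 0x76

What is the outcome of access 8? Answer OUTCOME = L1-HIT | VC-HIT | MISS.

0: 0x40 (blk 8, set 0) → MISS  vc=[]
1: 0x44 (blk 8, set 0) → L1-HIT  vc=[]
2: 0x45 (blk 8, set 0) → L1-HIT  vc=[]
3: 0x42 (blk 8, set 0) → L1-HIT  vc=[]
4: 0x71 (blk 14, set 0) → MISS  vc=[8]
5: 0x74 (blk 14, set 0) → L1-HIT  vc=[8]
6: 0x42 (blk 8, set 0) → VC-HIT  vc=[14]
7: 0x41 (blk 8, set 0) → L1-HIT  vc=[14]
8: 0x76 (blk 14, set 0) → VC-HIT  vc=[8]

OUTCOME = VC-HIT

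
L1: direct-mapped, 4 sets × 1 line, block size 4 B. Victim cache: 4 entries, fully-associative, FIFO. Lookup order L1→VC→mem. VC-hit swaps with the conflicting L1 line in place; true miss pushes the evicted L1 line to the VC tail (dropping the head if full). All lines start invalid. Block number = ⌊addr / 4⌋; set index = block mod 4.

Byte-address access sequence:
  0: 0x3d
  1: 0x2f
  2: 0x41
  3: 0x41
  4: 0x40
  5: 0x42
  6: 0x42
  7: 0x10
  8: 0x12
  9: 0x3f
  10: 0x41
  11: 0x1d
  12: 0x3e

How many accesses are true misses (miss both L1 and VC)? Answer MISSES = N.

MISSES = 5

0: 0x3d (blk 15, set 3) → MISS  vc=[]
1: 0x2f (blk 11, set 3) → MISS  vc=[15]
2: 0x41 (blk 16, set 0) → MISS  vc=[15]
3: 0x41 (blk 16, set 0) → L1-HIT  vc=[15]
4: 0x40 (blk 16, set 0) → L1-HIT  vc=[15]
5: 0x42 (blk 16, set 0) → L1-HIT  vc=[15]
6: 0x42 (blk 16, set 0) → L1-HIT  vc=[15]
7: 0x10 (blk 4, set 0) → MISS  vc=[15, 16]
8: 0x12 (blk 4, set 0) → L1-HIT  vc=[15, 16]
9: 0x3f (blk 15, set 3) → VC-HIT  vc=[11, 16]
10: 0x41 (blk 16, set 0) → VC-HIT  vc=[11, 4]
11: 0x1d (blk 7, set 3) → MISS  vc=[11, 4, 15]
12: 0x3e (blk 15, set 3) → VC-HIT  vc=[11, 4, 7]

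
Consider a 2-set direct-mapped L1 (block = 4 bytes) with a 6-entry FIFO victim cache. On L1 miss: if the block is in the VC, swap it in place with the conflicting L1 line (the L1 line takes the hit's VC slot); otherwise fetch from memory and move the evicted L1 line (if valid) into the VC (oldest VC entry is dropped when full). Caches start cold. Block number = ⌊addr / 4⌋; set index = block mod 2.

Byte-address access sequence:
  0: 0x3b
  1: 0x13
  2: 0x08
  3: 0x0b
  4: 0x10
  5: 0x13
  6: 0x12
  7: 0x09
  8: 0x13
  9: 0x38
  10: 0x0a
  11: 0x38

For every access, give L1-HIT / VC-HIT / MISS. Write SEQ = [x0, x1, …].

SEQ = [MISS, MISS, MISS, L1-HIT, VC-HIT, L1-HIT, L1-HIT, VC-HIT, VC-HIT, VC-HIT, VC-HIT, VC-HIT]

#0 0x3b→b14/s0 MISS; vc=[]
#1 0x13→b4/s0 MISS; vc=[14]
#2 0x8→b2/s0 MISS; vc=[14,4]
#3 0xb→b2/s0 L1-HIT; vc=[14,4]
#4 0x10→b4/s0 VC-HIT; vc=[14,2]
#5 0x13→b4/s0 L1-HIT; vc=[14,2]
#6 0x12→b4/s0 L1-HIT; vc=[14,2]
#7 0x9→b2/s0 VC-HIT; vc=[14,4]
#8 0x13→b4/s0 VC-HIT; vc=[14,2]
#9 0x38→b14/s0 VC-HIT; vc=[4,2]
#10 0xa→b2/s0 VC-HIT; vc=[4,14]
#11 0x38→b14/s0 VC-HIT; vc=[4,2]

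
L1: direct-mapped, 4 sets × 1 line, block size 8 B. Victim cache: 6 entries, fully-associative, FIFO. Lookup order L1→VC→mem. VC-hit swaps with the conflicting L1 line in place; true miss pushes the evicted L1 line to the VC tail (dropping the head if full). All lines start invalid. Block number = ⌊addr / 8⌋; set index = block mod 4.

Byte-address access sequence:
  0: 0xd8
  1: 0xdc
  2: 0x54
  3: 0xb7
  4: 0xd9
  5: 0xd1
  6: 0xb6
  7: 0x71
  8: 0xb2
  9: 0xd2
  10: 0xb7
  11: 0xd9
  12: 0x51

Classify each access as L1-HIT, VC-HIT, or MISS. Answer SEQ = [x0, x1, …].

SEQ = [MISS, L1-HIT, MISS, MISS, L1-HIT, MISS, VC-HIT, MISS, VC-HIT, VC-HIT, VC-HIT, L1-HIT, VC-HIT]

  [0] addr=0xd8 blk=27 s=3: MISS | VC []
  [1] addr=0xdc blk=27 s=3: L1-HIT | VC []
  [2] addr=0x54 blk=10 s=2: MISS | VC []
  [3] addr=0xb7 blk=22 s=2: MISS | VC [10]
  [4] addr=0xd9 blk=27 s=3: L1-HIT | VC [10]
  [5] addr=0xd1 blk=26 s=2: MISS | VC [10, 22]
  [6] addr=0xb6 blk=22 s=2: VC-HIT | VC [10, 26]
  [7] addr=0x71 blk=14 s=2: MISS | VC [10, 26, 22]
  [8] addr=0xb2 blk=22 s=2: VC-HIT | VC [10, 26, 14]
  [9] addr=0xd2 blk=26 s=2: VC-HIT | VC [10, 22, 14]
  [10] addr=0xb7 blk=22 s=2: VC-HIT | VC [10, 26, 14]
  [11] addr=0xd9 blk=27 s=3: L1-HIT | VC [10, 26, 14]
  [12] addr=0x51 blk=10 s=2: VC-HIT | VC [22, 26, 14]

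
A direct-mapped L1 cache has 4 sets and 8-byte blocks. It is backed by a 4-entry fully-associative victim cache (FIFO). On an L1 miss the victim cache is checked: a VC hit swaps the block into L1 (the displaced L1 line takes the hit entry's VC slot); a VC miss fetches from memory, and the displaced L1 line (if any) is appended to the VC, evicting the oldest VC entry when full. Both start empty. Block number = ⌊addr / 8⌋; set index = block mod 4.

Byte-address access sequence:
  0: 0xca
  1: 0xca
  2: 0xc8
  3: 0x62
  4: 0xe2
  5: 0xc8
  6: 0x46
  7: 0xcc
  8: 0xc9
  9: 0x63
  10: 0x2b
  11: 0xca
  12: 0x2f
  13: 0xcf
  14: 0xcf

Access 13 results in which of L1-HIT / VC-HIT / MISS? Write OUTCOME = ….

#0 0xca→b25/s1 MISS; vc=[]
#1 0xca→b25/s1 L1-HIT; vc=[]
#2 0xc8→b25/s1 L1-HIT; vc=[]
#3 0x62→b12/s0 MISS; vc=[]
#4 0xe2→b28/s0 MISS; vc=[12]
#5 0xc8→b25/s1 L1-HIT; vc=[12]
#6 0x46→b8/s0 MISS; vc=[12,28]
#7 0xcc→b25/s1 L1-HIT; vc=[12,28]
#8 0xc9→b25/s1 L1-HIT; vc=[12,28]
#9 0x63→b12/s0 VC-HIT; vc=[8,28]
#10 0x2b→b5/s1 MISS; vc=[8,28,25]
#11 0xca→b25/s1 VC-HIT; vc=[8,28,5]
#12 0x2f→b5/s1 VC-HIT; vc=[8,28,25]
#13 0xcf→b25/s1 VC-HIT; vc=[8,28,5]
#14 0xcf→b25/s1 L1-HIT; vc=[8,28,5]

OUTCOME = VC-HIT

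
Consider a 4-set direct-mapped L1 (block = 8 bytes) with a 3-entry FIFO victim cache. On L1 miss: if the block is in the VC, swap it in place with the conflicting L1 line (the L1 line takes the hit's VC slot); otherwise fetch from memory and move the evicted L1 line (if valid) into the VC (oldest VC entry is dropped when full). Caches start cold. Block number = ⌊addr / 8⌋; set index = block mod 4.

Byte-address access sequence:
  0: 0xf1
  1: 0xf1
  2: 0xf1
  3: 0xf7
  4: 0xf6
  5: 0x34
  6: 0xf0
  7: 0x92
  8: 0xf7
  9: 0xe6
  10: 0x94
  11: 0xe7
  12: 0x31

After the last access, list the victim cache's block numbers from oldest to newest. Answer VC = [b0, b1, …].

#0 0xf1→b30/s2 MISS; vc=[]
#1 0xf1→b30/s2 L1-HIT; vc=[]
#2 0xf1→b30/s2 L1-HIT; vc=[]
#3 0xf7→b30/s2 L1-HIT; vc=[]
#4 0xf6→b30/s2 L1-HIT; vc=[]
#5 0x34→b6/s2 MISS; vc=[30]
#6 0xf0→b30/s2 VC-HIT; vc=[6]
#7 0x92→b18/s2 MISS; vc=[6,30]
#8 0xf7→b30/s2 VC-HIT; vc=[6,18]
#9 0xe6→b28/s0 MISS; vc=[6,18]
#10 0x94→b18/s2 VC-HIT; vc=[6,30]
#11 0xe7→b28/s0 L1-HIT; vc=[6,30]
#12 0x31→b6/s2 VC-HIT; vc=[18,30]

VC = [18, 30]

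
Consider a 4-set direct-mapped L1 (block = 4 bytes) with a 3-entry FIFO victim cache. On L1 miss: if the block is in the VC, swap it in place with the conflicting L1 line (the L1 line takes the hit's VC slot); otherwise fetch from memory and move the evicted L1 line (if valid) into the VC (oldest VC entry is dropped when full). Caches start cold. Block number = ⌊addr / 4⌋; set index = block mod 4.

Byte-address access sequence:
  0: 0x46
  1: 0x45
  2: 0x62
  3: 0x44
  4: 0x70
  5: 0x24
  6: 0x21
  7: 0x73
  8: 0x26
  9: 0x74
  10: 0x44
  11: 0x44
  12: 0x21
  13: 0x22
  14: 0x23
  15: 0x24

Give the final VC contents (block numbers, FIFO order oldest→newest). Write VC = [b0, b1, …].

#0 0x46→b17/s1 MISS; vc=[]
#1 0x45→b17/s1 L1-HIT; vc=[]
#2 0x62→b24/s0 MISS; vc=[]
#3 0x44→b17/s1 L1-HIT; vc=[]
#4 0x70→b28/s0 MISS; vc=[24]
#5 0x24→b9/s1 MISS; vc=[24,17]
#6 0x21→b8/s0 MISS; vc=[24,17,28]
#7 0x73→b28/s0 VC-HIT; vc=[24,17,8]
#8 0x26→b9/s1 L1-HIT; vc=[24,17,8]
#9 0x74→b29/s1 MISS; vc=[17,8,9]
#10 0x44→b17/s1 VC-HIT; vc=[29,8,9]
#11 0x44→b17/s1 L1-HIT; vc=[29,8,9]
#12 0x21→b8/s0 VC-HIT; vc=[29,28,9]
#13 0x22→b8/s0 L1-HIT; vc=[29,28,9]
#14 0x23→b8/s0 L1-HIT; vc=[29,28,9]
#15 0x24→b9/s1 VC-HIT; vc=[29,28,17]

VC = [29, 28, 17]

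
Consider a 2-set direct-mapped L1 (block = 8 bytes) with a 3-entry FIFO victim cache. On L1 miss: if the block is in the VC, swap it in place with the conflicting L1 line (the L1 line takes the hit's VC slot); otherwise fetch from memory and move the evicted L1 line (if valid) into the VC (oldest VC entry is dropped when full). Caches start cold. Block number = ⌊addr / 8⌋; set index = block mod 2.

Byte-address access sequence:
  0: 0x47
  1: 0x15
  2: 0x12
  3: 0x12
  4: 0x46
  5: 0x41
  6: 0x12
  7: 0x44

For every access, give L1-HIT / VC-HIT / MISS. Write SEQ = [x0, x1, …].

SEQ = [MISS, MISS, L1-HIT, L1-HIT, VC-HIT, L1-HIT, VC-HIT, VC-HIT]

#0 0x47→b8/s0 MISS; vc=[]
#1 0x15→b2/s0 MISS; vc=[8]
#2 0x12→b2/s0 L1-HIT; vc=[8]
#3 0x12→b2/s0 L1-HIT; vc=[8]
#4 0x46→b8/s0 VC-HIT; vc=[2]
#5 0x41→b8/s0 L1-HIT; vc=[2]
#6 0x12→b2/s0 VC-HIT; vc=[8]
#7 0x44→b8/s0 VC-HIT; vc=[2]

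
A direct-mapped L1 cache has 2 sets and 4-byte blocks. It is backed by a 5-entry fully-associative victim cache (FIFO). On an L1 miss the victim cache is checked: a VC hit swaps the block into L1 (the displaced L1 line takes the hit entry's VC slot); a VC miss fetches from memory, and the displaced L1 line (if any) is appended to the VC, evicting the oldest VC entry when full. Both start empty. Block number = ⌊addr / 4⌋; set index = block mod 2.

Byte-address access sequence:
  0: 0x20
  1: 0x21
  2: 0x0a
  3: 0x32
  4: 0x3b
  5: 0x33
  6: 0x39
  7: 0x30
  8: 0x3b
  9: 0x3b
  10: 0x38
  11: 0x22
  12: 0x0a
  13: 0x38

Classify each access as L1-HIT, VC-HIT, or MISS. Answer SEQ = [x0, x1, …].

SEQ = [MISS, L1-HIT, MISS, MISS, MISS, VC-HIT, VC-HIT, VC-HIT, VC-HIT, L1-HIT, L1-HIT, VC-HIT, VC-HIT, VC-HIT]

#0 0x20→b8/s0 MISS; vc=[]
#1 0x21→b8/s0 L1-HIT; vc=[]
#2 0xa→b2/s0 MISS; vc=[8]
#3 0x32→b12/s0 MISS; vc=[8,2]
#4 0x3b→b14/s0 MISS; vc=[8,2,12]
#5 0x33→b12/s0 VC-HIT; vc=[8,2,14]
#6 0x39→b14/s0 VC-HIT; vc=[8,2,12]
#7 0x30→b12/s0 VC-HIT; vc=[8,2,14]
#8 0x3b→b14/s0 VC-HIT; vc=[8,2,12]
#9 0x3b→b14/s0 L1-HIT; vc=[8,2,12]
#10 0x38→b14/s0 L1-HIT; vc=[8,2,12]
#11 0x22→b8/s0 VC-HIT; vc=[14,2,12]
#12 0xa→b2/s0 VC-HIT; vc=[14,8,12]
#13 0x38→b14/s0 VC-HIT; vc=[2,8,12]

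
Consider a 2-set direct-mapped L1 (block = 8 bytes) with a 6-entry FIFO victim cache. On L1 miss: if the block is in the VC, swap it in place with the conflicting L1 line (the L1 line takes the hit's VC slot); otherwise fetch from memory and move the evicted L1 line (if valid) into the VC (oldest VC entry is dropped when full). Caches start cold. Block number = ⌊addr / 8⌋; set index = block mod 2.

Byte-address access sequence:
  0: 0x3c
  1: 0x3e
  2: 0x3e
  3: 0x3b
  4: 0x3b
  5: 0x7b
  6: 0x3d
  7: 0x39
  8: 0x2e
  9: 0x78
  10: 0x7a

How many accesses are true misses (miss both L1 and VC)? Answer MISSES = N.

#0 0x3c→b7/s1 MISS; vc=[]
#1 0x3e→b7/s1 L1-HIT; vc=[]
#2 0x3e→b7/s1 L1-HIT; vc=[]
#3 0x3b→b7/s1 L1-HIT; vc=[]
#4 0x3b→b7/s1 L1-HIT; vc=[]
#5 0x7b→b15/s1 MISS; vc=[7]
#6 0x3d→b7/s1 VC-HIT; vc=[15]
#7 0x39→b7/s1 L1-HIT; vc=[15]
#8 0x2e→b5/s1 MISS; vc=[15,7]
#9 0x78→b15/s1 VC-HIT; vc=[5,7]
#10 0x7a→b15/s1 L1-HIT; vc=[5,7]

MISSES = 3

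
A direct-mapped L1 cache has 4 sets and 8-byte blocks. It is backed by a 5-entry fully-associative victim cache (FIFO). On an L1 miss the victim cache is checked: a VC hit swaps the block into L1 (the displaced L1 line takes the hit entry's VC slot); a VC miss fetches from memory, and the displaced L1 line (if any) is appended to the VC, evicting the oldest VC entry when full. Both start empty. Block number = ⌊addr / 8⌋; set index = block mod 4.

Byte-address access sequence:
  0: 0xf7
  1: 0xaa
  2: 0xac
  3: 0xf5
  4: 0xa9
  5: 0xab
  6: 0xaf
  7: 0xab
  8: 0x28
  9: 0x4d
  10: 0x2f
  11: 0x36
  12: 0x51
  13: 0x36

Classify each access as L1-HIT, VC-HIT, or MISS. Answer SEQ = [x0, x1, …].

0: 0xf7 (blk 30, set 2) → MISS  vc=[]
1: 0xaa (blk 21, set 1) → MISS  vc=[]
2: 0xac (blk 21, set 1) → L1-HIT  vc=[]
3: 0xf5 (blk 30, set 2) → L1-HIT  vc=[]
4: 0xa9 (blk 21, set 1) → L1-HIT  vc=[]
5: 0xab (blk 21, set 1) → L1-HIT  vc=[]
6: 0xaf (blk 21, set 1) → L1-HIT  vc=[]
7: 0xab (blk 21, set 1) → L1-HIT  vc=[]
8: 0x28 (blk 5, set 1) → MISS  vc=[21]
9: 0x4d (blk 9, set 1) → MISS  vc=[21, 5]
10: 0x2f (blk 5, set 1) → VC-HIT  vc=[21, 9]
11: 0x36 (blk 6, set 2) → MISS  vc=[21, 9, 30]
12: 0x51 (blk 10, set 2) → MISS  vc=[21, 9, 30, 6]
13: 0x36 (blk 6, set 2) → VC-HIT  vc=[21, 9, 30, 10]

SEQ = [MISS, MISS, L1-HIT, L1-HIT, L1-HIT, L1-HIT, L1-HIT, L1-HIT, MISS, MISS, VC-HIT, MISS, MISS, VC-HIT]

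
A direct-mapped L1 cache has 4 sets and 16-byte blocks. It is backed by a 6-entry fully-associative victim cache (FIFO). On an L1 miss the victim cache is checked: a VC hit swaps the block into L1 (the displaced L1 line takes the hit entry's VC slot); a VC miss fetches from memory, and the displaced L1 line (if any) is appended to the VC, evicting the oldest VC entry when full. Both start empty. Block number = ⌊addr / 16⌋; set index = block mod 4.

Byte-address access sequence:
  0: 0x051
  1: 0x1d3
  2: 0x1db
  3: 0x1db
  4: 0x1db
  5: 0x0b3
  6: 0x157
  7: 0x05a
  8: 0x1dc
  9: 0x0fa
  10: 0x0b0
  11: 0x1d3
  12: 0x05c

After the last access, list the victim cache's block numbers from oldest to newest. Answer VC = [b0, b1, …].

VC = [21, 29, 15]

#0 0x51→b5/s1 MISS; vc=[]
#1 0x1d3→b29/s1 MISS; vc=[5]
#2 0x1db→b29/s1 L1-HIT; vc=[5]
#3 0x1db→b29/s1 L1-HIT; vc=[5]
#4 0x1db→b29/s1 L1-HIT; vc=[5]
#5 0xb3→b11/s3 MISS; vc=[5]
#6 0x157→b21/s1 MISS; vc=[5,29]
#7 0x5a→b5/s1 VC-HIT; vc=[21,29]
#8 0x1dc→b29/s1 VC-HIT; vc=[21,5]
#9 0xfa→b15/s3 MISS; vc=[21,5,11]
#10 0xb0→b11/s3 VC-HIT; vc=[21,5,15]
#11 0x1d3→b29/s1 L1-HIT; vc=[21,5,15]
#12 0x5c→b5/s1 VC-HIT; vc=[21,29,15]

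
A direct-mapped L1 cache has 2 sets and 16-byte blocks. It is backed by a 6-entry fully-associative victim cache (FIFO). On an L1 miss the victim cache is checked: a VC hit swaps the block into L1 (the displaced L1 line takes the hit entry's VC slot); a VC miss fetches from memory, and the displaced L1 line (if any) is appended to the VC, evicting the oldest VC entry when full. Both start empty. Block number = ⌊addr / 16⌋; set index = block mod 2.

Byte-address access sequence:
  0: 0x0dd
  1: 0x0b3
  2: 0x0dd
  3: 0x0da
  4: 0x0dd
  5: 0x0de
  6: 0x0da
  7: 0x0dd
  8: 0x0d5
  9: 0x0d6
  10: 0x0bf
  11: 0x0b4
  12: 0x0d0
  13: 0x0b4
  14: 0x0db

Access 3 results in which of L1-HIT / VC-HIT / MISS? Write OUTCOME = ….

OUTCOME = L1-HIT

  [0] addr=0xdd blk=13 s=1: MISS | VC []
  [1] addr=0xb3 blk=11 s=1: MISS | VC [13]
  [2] addr=0xdd blk=13 s=1: VC-HIT | VC [11]
  [3] addr=0xda blk=13 s=1: L1-HIT | VC [11]
  [4] addr=0xdd blk=13 s=1: L1-HIT | VC [11]
  [5] addr=0xde blk=13 s=1: L1-HIT | VC [11]
  [6] addr=0xda blk=13 s=1: L1-HIT | VC [11]
  [7] addr=0xdd blk=13 s=1: L1-HIT | VC [11]
  [8] addr=0xd5 blk=13 s=1: L1-HIT | VC [11]
  [9] addr=0xd6 blk=13 s=1: L1-HIT | VC [11]
  [10] addr=0xbf blk=11 s=1: VC-HIT | VC [13]
  [11] addr=0xb4 blk=11 s=1: L1-HIT | VC [13]
  [12] addr=0xd0 blk=13 s=1: VC-HIT | VC [11]
  [13] addr=0xb4 blk=11 s=1: VC-HIT | VC [13]
  [14] addr=0xdb blk=13 s=1: VC-HIT | VC [11]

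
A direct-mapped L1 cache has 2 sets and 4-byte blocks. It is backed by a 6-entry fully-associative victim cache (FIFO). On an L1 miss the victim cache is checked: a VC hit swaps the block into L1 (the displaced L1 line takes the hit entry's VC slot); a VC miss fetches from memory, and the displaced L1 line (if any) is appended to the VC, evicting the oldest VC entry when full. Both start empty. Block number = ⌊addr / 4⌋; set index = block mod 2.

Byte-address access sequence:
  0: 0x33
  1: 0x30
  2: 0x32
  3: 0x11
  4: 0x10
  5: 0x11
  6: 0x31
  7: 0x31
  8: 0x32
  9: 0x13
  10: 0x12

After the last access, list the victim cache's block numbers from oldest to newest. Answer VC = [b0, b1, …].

#0 0x33→b12/s0 MISS; vc=[]
#1 0x30→b12/s0 L1-HIT; vc=[]
#2 0x32→b12/s0 L1-HIT; vc=[]
#3 0x11→b4/s0 MISS; vc=[12]
#4 0x10→b4/s0 L1-HIT; vc=[12]
#5 0x11→b4/s0 L1-HIT; vc=[12]
#6 0x31→b12/s0 VC-HIT; vc=[4]
#7 0x31→b12/s0 L1-HIT; vc=[4]
#8 0x32→b12/s0 L1-HIT; vc=[4]
#9 0x13→b4/s0 VC-HIT; vc=[12]
#10 0x12→b4/s0 L1-HIT; vc=[12]

VC = [12]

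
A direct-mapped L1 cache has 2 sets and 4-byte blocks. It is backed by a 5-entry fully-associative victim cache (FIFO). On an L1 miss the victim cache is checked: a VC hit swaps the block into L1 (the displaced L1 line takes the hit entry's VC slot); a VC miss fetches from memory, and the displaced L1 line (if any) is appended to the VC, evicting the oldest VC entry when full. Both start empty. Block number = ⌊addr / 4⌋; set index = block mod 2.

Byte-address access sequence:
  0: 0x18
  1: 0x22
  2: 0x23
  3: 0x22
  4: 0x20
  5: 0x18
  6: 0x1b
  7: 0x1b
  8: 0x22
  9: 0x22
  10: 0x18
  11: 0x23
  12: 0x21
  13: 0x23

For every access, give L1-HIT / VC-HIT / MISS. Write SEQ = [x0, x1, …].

  [0] addr=0x18 blk=6 s=0: MISS | VC []
  [1] addr=0x22 blk=8 s=0: MISS | VC [6]
  [2] addr=0x23 blk=8 s=0: L1-HIT | VC [6]
  [3] addr=0x22 blk=8 s=0: L1-HIT | VC [6]
  [4] addr=0x20 blk=8 s=0: L1-HIT | VC [6]
  [5] addr=0x18 blk=6 s=0: VC-HIT | VC [8]
  [6] addr=0x1b blk=6 s=0: L1-HIT | VC [8]
  [7] addr=0x1b blk=6 s=0: L1-HIT | VC [8]
  [8] addr=0x22 blk=8 s=0: VC-HIT | VC [6]
  [9] addr=0x22 blk=8 s=0: L1-HIT | VC [6]
  [10] addr=0x18 blk=6 s=0: VC-HIT | VC [8]
  [11] addr=0x23 blk=8 s=0: VC-HIT | VC [6]
  [12] addr=0x21 blk=8 s=0: L1-HIT | VC [6]
  [13] addr=0x23 blk=8 s=0: L1-HIT | VC [6]

SEQ = [MISS, MISS, L1-HIT, L1-HIT, L1-HIT, VC-HIT, L1-HIT, L1-HIT, VC-HIT, L1-HIT, VC-HIT, VC-HIT, L1-HIT, L1-HIT]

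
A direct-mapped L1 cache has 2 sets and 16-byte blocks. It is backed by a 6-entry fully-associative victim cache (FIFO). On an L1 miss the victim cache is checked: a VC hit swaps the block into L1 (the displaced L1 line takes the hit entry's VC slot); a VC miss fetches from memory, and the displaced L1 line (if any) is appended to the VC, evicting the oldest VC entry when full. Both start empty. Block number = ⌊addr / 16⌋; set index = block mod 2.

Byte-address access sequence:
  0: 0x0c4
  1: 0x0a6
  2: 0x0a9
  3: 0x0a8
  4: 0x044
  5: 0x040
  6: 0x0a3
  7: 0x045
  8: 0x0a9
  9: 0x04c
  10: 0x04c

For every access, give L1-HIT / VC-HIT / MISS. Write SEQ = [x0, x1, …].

SEQ = [MISS, MISS, L1-HIT, L1-HIT, MISS, L1-HIT, VC-HIT, VC-HIT, VC-HIT, VC-HIT, L1-HIT]

  [0] addr=0xc4 blk=12 s=0: MISS | VC []
  [1] addr=0xa6 blk=10 s=0: MISS | VC [12]
  [2] addr=0xa9 blk=10 s=0: L1-HIT | VC [12]
  [3] addr=0xa8 blk=10 s=0: L1-HIT | VC [12]
  [4] addr=0x44 blk=4 s=0: MISS | VC [12, 10]
  [5] addr=0x40 blk=4 s=0: L1-HIT | VC [12, 10]
  [6] addr=0xa3 blk=10 s=0: VC-HIT | VC [12, 4]
  [7] addr=0x45 blk=4 s=0: VC-HIT | VC [12, 10]
  [8] addr=0xa9 blk=10 s=0: VC-HIT | VC [12, 4]
  [9] addr=0x4c blk=4 s=0: VC-HIT | VC [12, 10]
  [10] addr=0x4c blk=4 s=0: L1-HIT | VC [12, 10]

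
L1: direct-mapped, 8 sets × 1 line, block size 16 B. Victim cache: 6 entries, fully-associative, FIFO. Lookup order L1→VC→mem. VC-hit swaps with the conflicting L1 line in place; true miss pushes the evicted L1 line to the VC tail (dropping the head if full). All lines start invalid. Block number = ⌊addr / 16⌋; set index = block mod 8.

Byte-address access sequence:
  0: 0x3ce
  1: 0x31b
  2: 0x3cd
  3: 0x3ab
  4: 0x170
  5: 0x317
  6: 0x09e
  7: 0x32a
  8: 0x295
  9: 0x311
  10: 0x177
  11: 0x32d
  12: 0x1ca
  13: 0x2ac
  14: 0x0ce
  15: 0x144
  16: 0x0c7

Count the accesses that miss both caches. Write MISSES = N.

  [0] addr=0x3ce blk=60 s=4: MISS | VC []
  [1] addr=0x31b blk=49 s=1: MISS | VC []
  [2] addr=0x3cd blk=60 s=4: L1-HIT | VC []
  [3] addr=0x3ab blk=58 s=2: MISS | VC []
  [4] addr=0x170 blk=23 s=7: MISS | VC []
  [5] addr=0x317 blk=49 s=1: L1-HIT | VC []
  [6] addr=0x9e blk=9 s=1: MISS | VC [49]
  [7] addr=0x32a blk=50 s=2: MISS | VC [49, 58]
  [8] addr=0x295 blk=41 s=1: MISS | VC [49, 58, 9]
  [9] addr=0x311 blk=49 s=1: VC-HIT | VC [41, 58, 9]
  [10] addr=0x177 blk=23 s=7: L1-HIT | VC [41, 58, 9]
  [11] addr=0x32d blk=50 s=2: L1-HIT | VC [41, 58, 9]
  [12] addr=0x1ca blk=28 s=4: MISS | VC [41, 58, 9, 60]
  [13] addr=0x2ac blk=42 s=2: MISS | VC [41, 58, 9, 60, 50]
  [14] addr=0xce blk=12 s=4: MISS | VC [41, 58, 9, 60, 50, 28]
  [15] addr=0x144 blk=20 s=4: MISS | VC [58, 9, 60, 50, 28, 12]
  [16] addr=0xc7 blk=12 s=4: VC-HIT | VC [58, 9, 60, 50, 28, 20]

MISSES = 11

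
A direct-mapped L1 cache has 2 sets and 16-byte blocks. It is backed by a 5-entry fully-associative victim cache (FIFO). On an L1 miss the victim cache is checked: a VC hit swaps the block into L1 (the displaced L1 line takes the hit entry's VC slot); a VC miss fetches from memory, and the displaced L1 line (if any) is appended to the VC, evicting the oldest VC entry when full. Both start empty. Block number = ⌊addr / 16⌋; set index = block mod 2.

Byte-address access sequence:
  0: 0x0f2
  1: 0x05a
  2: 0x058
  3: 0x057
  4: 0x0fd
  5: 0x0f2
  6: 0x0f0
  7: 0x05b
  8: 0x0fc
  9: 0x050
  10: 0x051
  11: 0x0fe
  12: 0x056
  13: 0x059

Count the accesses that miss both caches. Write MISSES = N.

#0 0xf2→b15/s1 MISS; vc=[]
#1 0x5a→b5/s1 MISS; vc=[15]
#2 0x58→b5/s1 L1-HIT; vc=[15]
#3 0x57→b5/s1 L1-HIT; vc=[15]
#4 0xfd→b15/s1 VC-HIT; vc=[5]
#5 0xf2→b15/s1 L1-HIT; vc=[5]
#6 0xf0→b15/s1 L1-HIT; vc=[5]
#7 0x5b→b5/s1 VC-HIT; vc=[15]
#8 0xfc→b15/s1 VC-HIT; vc=[5]
#9 0x50→b5/s1 VC-HIT; vc=[15]
#10 0x51→b5/s1 L1-HIT; vc=[15]
#11 0xfe→b15/s1 VC-HIT; vc=[5]
#12 0x56→b5/s1 VC-HIT; vc=[15]
#13 0x59→b5/s1 L1-HIT; vc=[15]

MISSES = 2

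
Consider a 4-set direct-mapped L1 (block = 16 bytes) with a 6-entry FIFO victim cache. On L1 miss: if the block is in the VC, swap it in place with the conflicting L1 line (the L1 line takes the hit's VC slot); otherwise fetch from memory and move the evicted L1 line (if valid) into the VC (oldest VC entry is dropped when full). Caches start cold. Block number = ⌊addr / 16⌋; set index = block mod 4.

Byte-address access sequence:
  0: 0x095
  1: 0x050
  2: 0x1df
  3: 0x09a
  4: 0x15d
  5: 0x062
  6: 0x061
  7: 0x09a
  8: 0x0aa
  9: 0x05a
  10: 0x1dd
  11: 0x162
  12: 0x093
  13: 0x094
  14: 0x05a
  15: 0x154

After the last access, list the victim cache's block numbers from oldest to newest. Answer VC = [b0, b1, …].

0: 0x95 (blk 9, set 1) → MISS  vc=[]
1: 0x50 (blk 5, set 1) → MISS  vc=[9]
2: 0x1df (blk 29, set 1) → MISS  vc=[9, 5]
3: 0x9a (blk 9, set 1) → VC-HIT  vc=[29, 5]
4: 0x15d (blk 21, set 1) → MISS  vc=[29, 5, 9]
5: 0x62 (blk 6, set 2) → MISS  vc=[29, 5, 9]
6: 0x61 (blk 6, set 2) → L1-HIT  vc=[29, 5, 9]
7: 0x9a (blk 9, set 1) → VC-HIT  vc=[29, 5, 21]
8: 0xaa (blk 10, set 2) → MISS  vc=[29, 5, 21, 6]
9: 0x5a (blk 5, set 1) → VC-HIT  vc=[29, 9, 21, 6]
10: 0x1dd (blk 29, set 1) → VC-HIT  vc=[5, 9, 21, 6]
11: 0x162 (blk 22, set 2) → MISS  vc=[5, 9, 21, 6, 10]
12: 0x93 (blk 9, set 1) → VC-HIT  vc=[5, 29, 21, 6, 10]
13: 0x94 (blk 9, set 1) → L1-HIT  vc=[5, 29, 21, 6, 10]
14: 0x5a (blk 5, set 1) → VC-HIT  vc=[9, 29, 21, 6, 10]
15: 0x154 (blk 21, set 1) → VC-HIT  vc=[9, 29, 5, 6, 10]

VC = [9, 29, 5, 6, 10]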